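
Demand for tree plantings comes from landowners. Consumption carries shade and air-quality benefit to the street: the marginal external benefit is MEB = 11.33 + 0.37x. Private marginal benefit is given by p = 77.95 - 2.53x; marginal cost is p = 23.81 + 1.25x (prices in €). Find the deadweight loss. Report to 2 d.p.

Market equilibrium (private): 23.81 + 1.25x = 77.95 - 2.53x → x_m = 14.3228.
Social marginal benefit = demand + MEB = 89.28 - 2.16x.
Set SMB = MC: 89.28 - 2.16x = 23.81 + 1.25x → x* = 19.1994.
The welfare-loss triangle has base |x_m − x*| and height MEB(x_m) (the vertical gap between SMB and MC is zero at x* and MEB at x_m).
DWL = ½ × 4.8766 × 16.6294 = 40.5475.

DWL = €40.55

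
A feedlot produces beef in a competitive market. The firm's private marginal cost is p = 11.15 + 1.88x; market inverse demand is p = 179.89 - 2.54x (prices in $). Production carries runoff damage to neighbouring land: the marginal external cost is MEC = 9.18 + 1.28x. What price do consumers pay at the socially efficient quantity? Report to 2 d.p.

P = $108.79

Social marginal cost = private MC + MEC = 20.33 + 3.16x.
Set SMC = demand: 20.33 + 3.16x = 179.89 - 2.54x → x* = 27.9930.
Consumer price on the demand curve at x*: 179.89 − 2.54×27.9930 = 108.7878.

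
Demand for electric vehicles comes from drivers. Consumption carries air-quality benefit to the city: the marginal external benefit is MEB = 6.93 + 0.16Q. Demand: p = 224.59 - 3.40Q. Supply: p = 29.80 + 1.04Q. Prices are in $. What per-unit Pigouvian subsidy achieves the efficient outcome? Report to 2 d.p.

Social marginal benefit = demand + MEB = 231.52 - 3.24Q.
Set SMB = MC: 231.52 - 3.24Q = 29.80 + 1.04Q → Q* = 47.1308.
The Pigouvian subsidy equals MEB at Q*: 6.93 + 0.16×47.1308 = 14.4709.

subsidy = $14.47 per unit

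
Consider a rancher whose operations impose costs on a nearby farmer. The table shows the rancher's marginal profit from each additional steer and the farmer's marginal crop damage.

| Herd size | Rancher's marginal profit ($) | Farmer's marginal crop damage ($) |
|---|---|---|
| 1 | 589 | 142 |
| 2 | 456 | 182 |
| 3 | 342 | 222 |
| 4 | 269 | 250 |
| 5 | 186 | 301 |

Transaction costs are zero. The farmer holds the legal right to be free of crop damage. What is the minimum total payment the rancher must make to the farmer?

Efficient level: marginal profit ≥ marginal crop damage through level 4, so k* = 4.
With the farmer holding the right, the rancher must at least compensate total damage at k*: 142 + 182 + 222 + 250 = 796.

$796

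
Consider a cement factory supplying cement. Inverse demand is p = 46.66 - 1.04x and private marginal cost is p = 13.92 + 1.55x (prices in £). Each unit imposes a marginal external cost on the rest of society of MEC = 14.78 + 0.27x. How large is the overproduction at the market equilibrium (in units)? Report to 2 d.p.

6.36 units

Market equilibrium (private): 13.92 + 1.55x = 46.66 - 1.04x → x_m = 12.6409.
Social marginal cost = private MC + MEC = 28.70 + 1.82x.
Set SMC = demand: 28.70 + 1.82x = 46.66 - 1.04x → x* = 6.2797.
Gap = |12.6409 − 6.2797| = 6.3612.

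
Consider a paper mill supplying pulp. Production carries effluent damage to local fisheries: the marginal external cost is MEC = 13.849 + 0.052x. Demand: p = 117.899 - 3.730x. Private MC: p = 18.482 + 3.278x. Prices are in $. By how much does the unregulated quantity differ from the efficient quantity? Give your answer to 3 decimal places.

2.066 units

Market equilibrium (private): 18.482 + 3.278x = 117.899 - 3.730x → x_m = 14.1862.
Social marginal cost = private MC + MEC = 32.331 + 3.330x.
Set SMC = demand: 32.331 + 3.330x = 117.899 - 3.730x → x* = 12.1201.
Gap = |14.1862 − 12.1201| = 2.0661.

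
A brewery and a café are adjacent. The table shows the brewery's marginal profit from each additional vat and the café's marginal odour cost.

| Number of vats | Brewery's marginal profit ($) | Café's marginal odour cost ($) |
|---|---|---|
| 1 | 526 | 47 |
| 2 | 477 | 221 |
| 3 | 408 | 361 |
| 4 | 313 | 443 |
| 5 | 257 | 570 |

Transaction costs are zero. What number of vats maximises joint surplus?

3

Bargaining reaches the level where marginal profit last exceeds marginal odour cost.
That holds through level 3 (408 ≥ 361) but not at 4 (313 < 443).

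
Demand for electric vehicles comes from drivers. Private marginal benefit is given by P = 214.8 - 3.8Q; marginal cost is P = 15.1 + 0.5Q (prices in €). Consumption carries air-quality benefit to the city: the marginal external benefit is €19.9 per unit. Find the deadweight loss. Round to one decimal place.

Market equilibrium (private): 15.1 + 0.5Q = 214.8 - 3.8Q → Q_m = 46.4419.
Social marginal benefit = demand + MEB = 234.7 - 3.8Q.
Set SMB = MC: 234.7 - 3.8Q = 15.1 + 0.5Q → Q* = 51.0698.
The loss is the area between SMB and MC from Q* to Q_m; with linear curves that's a triangle of height MEB(Q_m).
DWL = ½ × 4.6279 × 19.9000 = 46.0476.

DWL = €46.0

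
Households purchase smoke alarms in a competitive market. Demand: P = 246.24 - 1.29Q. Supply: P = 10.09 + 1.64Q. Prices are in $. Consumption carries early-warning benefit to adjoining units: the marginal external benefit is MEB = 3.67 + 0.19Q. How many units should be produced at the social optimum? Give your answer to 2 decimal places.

Q* = 87.53

Social marginal benefit = demand + MEB = 249.91 - 1.10Q.
Set SMB = MC: 249.91 - 1.10Q = 10.09 + 1.64Q → Q* = 87.5255.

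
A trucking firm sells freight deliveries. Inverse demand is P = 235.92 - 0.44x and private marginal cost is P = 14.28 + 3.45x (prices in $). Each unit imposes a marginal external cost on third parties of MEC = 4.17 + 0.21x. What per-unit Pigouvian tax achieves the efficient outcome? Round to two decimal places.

Social marginal cost = private MC + MEC = 18.45 + 3.66x.
Set SMC = demand: 18.45 + 3.66x = 235.92 - 0.44x → x* = 53.0415.
The Pigouvian tax equals MEC at x*: 4.17 + 0.21×53.0415 = 15.3087.

tax = $15.31 per unit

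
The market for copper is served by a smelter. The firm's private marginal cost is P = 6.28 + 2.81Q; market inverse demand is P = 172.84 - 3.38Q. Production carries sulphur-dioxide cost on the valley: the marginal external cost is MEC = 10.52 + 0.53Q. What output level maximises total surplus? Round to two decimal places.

Q* = 23.22

Social marginal cost = private MC + MEC = 16.80 + 3.34Q.
Set SMC = demand: 16.80 + 3.34Q = 172.84 - 3.38Q → Q* = 23.2202.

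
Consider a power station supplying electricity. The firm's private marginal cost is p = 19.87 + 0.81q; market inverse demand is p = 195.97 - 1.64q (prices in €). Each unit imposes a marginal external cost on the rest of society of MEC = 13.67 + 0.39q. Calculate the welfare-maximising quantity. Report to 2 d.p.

Social marginal cost = private MC + MEC = 33.54 + 1.20q.
Set SMC = demand: 33.54 + 1.20q = 195.97 - 1.64q → q* = 57.1937.

q* = 57.19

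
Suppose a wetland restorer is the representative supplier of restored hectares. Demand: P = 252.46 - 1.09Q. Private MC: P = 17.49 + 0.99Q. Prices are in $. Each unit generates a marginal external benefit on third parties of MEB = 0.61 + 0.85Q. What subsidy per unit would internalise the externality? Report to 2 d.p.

subsidy = $163.41 per unit

Social marginal cost = private MC − MEB = 16.88 + 0.14Q.
Set SMC = demand: 16.88 + 0.14Q = 252.46 - 1.09Q → Q* = 191.5285.
The Pigouvian subsidy equals MEB at Q*: 0.61 + 0.85×191.5285 = 163.4092.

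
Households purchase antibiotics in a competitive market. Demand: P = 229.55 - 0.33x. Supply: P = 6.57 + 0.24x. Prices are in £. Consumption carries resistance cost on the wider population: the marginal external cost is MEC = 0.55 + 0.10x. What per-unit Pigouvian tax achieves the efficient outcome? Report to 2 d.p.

tax = £33.75 per unit

Social marginal benefit = demand − MEC = 229.00 - 0.43x.
Set SMB = MC: 229.00 - 0.43x = 6.57 + 0.24x → x* = 331.9851.
The Pigouvian tax equals MEC at x*: 0.55 + 0.10×331.9851 = 33.7485.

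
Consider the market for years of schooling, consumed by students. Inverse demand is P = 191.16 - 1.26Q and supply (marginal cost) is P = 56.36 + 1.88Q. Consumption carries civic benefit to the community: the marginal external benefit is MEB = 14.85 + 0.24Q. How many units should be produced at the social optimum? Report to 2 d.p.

Social marginal benefit = demand + MEB = 206.01 - 1.02Q.
Set SMB = MC: 206.01 - 1.02Q = 56.36 + 1.88Q → Q* = 51.6034.

Q* = 51.60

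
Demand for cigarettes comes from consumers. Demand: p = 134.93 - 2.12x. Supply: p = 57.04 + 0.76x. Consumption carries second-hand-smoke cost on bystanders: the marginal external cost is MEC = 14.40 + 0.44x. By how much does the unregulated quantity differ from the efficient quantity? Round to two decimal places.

7.92 units

Market equilibrium (private): 57.04 + 0.76x = 134.93 - 2.12x → x_m = 27.0451.
Social marginal benefit = demand − MEC = 120.53 - 2.56x.
Set SMB = MC: 120.53 - 2.56x = 57.04 + 0.76x → x* = 19.1235.
Gap = |27.0451 − 19.1235| = 7.9216.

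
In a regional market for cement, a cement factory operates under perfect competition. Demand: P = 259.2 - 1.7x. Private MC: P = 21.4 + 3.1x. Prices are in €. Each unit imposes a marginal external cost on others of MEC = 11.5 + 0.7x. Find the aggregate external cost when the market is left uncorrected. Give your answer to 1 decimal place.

€1428.8

Market equilibrium (private): 21.4 + 3.1x = 259.2 - 1.7x → x_m = 49.5417.
Total external cost = ∫₀^{x_m} (11.5 + 0.7x) dx = 11.5×49.5417 + ½×0.7×49.5417² = 1428.7626.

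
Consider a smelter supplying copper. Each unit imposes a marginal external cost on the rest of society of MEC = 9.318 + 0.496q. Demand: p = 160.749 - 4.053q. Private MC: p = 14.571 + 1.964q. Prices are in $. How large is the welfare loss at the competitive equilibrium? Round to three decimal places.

DWL = $35.052

Market equilibrium (private): 14.571 + 1.964q = 160.749 - 4.053q → q_m = 24.2942.
Social marginal cost = private MC + MEC = 23.889 + 2.460q.
Set SMC = demand: 23.889 + 2.460q = 160.749 - 4.053q → q* = 21.0134.
Height of the DWL triangle at q_m is SMC(q_m) − demand(q_m) = MEC(q_m) = 21.3679.
DWL = ½ × 3.2808 × 21.3679 = 35.0519.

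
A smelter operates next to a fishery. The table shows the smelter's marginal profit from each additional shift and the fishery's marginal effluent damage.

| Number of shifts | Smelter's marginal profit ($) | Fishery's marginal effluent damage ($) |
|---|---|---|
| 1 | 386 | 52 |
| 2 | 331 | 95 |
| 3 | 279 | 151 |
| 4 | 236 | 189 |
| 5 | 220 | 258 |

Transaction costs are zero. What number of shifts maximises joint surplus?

Bargaining reaches the level where marginal profit last exceeds marginal effluent damage.
That holds through level 4 (236 ≥ 189) but not at 5 (220 < 258).

4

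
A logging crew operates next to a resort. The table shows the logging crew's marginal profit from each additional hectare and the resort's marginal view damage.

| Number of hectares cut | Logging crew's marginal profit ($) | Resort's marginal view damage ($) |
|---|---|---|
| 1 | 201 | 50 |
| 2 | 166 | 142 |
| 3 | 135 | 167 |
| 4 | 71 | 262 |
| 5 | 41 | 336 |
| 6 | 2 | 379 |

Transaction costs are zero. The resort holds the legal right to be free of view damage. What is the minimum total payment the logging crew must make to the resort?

Efficient level: marginal profit ≥ marginal view damage through level 2, so k* = 2.
With the resort holding the right, the logging crew must at least compensate total damage at k*: 50 + 142 = 192.

$192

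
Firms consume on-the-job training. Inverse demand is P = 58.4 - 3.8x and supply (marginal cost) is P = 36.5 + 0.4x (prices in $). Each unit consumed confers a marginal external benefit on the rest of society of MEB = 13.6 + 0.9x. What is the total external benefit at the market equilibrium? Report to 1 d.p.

$83.1

Market equilibrium (private): 36.5 + 0.4x = 58.4 - 3.8x → x_m = 5.2143.
Total external benefit = ∫₀^{x_m} (13.6 + 0.9x) dx = 13.6×5.2143 + ½×0.9×5.2143² = 83.1495.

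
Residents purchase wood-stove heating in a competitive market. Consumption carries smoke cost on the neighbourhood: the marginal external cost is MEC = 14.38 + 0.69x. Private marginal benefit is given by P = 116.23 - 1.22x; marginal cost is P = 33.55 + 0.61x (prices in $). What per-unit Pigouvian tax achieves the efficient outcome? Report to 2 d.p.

Social marginal benefit = demand − MEC = 101.85 - 1.91x.
Set SMB = MC: 101.85 - 1.91x = 33.55 + 0.61x → x* = 27.1032.
The Pigouvian tax equals MEC at x*: 14.38 + 0.69×27.1032 = 33.0812.

tax = $33.08 per unit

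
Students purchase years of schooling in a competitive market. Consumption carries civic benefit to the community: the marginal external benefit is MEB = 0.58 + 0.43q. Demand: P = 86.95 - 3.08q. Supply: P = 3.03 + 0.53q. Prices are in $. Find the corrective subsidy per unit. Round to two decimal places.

subsidy = $12.01 per unit

Social marginal benefit = demand + MEB = 87.53 - 2.65q.
Set SMB = MC: 87.53 - 2.65q = 3.03 + 0.53q → q* = 26.5723.
The Pigouvian subsidy equals MEB at q*: 0.58 + 0.43×26.5723 = 12.0061.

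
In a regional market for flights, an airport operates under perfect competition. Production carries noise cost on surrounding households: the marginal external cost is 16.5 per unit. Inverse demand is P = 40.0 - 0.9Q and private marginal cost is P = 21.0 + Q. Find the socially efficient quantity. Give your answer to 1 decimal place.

Social marginal cost = private MC + MEC = 37.5 + Q.
Set SMC = demand: 37.5 + Q = 40.0 - 0.9Q → Q* = 1.3158.

Q* = 1.3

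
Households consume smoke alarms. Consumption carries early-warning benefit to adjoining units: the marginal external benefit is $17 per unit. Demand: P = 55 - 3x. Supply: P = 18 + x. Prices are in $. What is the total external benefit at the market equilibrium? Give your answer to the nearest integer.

Market equilibrium (private): 18 + x = 55 - 3x → x_m = 9.2500.
Total external benefit = MEB × x_m = 17 × 9.2500 = 157.2500.

$157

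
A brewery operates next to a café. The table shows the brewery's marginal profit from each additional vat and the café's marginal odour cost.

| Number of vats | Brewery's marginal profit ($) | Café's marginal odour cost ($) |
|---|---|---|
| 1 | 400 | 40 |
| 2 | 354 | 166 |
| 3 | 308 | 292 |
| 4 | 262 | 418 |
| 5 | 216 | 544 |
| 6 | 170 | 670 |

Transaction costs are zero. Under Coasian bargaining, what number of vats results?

Bargaining reaches the level where marginal profit last exceeds marginal odour cost.
That holds through level 3 (308 ≥ 292) but not at 4 (262 < 418).

3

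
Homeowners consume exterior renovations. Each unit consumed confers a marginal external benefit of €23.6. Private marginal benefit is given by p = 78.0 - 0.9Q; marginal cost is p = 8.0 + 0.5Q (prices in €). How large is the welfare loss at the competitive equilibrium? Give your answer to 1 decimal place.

DWL = €198.9

Market equilibrium (private): 8.0 + 0.5Q = 78.0 - 0.9Q → Q_m = 50.0000.
Social marginal benefit = demand + MEB = 101.6 - 0.9Q.
Set SMB = MC: 101.6 - 0.9Q = 8.0 + 0.5Q → Q* = 66.8571.
Height of the DWL triangle at Q_m is SMB(Q_m) − MC(Q_m) = MEB(Q_m) = 23.6000.
DWL = ½ × 16.8571 × 23.6000 = 198.9138.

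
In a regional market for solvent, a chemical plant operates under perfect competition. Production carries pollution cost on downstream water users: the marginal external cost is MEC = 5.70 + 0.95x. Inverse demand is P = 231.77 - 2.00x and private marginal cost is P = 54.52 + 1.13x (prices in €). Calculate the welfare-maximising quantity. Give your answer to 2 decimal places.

x* = 42.05

Social marginal cost = private MC + MEC = 60.22 + 2.08x.
Set SMC = demand: 60.22 + 2.08x = 231.77 - 2.00x → x* = 42.0466.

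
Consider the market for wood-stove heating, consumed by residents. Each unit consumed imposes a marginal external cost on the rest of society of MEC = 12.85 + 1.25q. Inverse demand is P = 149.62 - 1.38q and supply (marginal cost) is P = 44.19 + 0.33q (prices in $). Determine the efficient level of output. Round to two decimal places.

q* = 31.28

Social marginal benefit = demand − MEC = 136.77 - 2.63q.
Set SMB = MC: 136.77 - 2.63q = 44.19 + 0.33q → q* = 31.2770.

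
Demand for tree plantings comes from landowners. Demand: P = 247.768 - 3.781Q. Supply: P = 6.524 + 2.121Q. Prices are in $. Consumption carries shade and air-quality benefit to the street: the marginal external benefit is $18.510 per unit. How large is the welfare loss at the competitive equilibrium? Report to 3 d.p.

DWL = $29.026

Market equilibrium (private): 6.524 + 2.121Q = 247.768 - 3.781Q → Q_m = 40.8750.
Social marginal benefit = demand + MEB = 266.278 - 3.781Q.
Set SMB = MC: 266.278 - 3.781Q = 6.524 + 2.121Q → Q* = 44.0112.
Between Q* and Q_m the wedge SMB − MC runs linearly from 0 to MEB(Q_m), so the loss is a triangle.
DWL = ½ × 3.1362 × 18.5100 = 29.0255.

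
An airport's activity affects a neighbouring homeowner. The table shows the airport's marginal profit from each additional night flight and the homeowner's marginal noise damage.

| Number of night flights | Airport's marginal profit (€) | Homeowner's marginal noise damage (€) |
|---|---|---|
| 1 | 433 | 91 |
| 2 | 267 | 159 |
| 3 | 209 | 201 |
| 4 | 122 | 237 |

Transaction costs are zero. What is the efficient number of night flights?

Bargaining reaches the level where marginal profit last exceeds marginal noise damage.
That holds through level 3 (209 ≥ 201) but not at 4 (122 < 237).

3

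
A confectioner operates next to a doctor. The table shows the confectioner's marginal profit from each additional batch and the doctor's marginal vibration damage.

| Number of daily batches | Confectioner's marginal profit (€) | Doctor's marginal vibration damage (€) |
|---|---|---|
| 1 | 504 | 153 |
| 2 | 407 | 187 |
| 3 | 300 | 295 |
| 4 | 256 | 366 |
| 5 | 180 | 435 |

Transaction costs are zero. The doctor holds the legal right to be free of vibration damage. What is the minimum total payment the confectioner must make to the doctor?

€635

Efficient level: marginal profit ≥ marginal vibration damage through level 3, so k* = 3.
With the doctor holding the right, the confectioner must at least compensate total damage at k*: 153 + 187 + 295 = 635.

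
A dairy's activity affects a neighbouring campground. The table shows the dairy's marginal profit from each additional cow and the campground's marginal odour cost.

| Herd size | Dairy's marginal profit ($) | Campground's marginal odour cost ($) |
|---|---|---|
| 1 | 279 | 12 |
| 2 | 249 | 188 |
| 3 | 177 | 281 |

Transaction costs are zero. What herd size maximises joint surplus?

Bargaining reaches the level where marginal profit last exceeds marginal odour cost.
That holds through level 2 (249 ≥ 188) but not at 3 (177 < 281).

2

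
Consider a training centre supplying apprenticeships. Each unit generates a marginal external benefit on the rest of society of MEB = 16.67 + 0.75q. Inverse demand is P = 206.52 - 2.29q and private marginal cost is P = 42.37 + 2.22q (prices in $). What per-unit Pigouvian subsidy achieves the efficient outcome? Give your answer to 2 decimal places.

Social marginal cost = private MC − MEB = 25.70 + 1.47q.
Set SMC = demand: 25.70 + 1.47q = 206.52 - 2.29q → q* = 48.0904.
The Pigouvian subsidy equals MEB at q*: 16.67 + 0.75×48.0904 = 52.7378.

subsidy = $52.74 per unit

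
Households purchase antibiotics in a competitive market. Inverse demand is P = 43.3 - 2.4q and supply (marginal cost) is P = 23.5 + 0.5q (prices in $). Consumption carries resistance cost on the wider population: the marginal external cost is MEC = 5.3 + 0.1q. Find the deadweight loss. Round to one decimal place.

DWL = $6.0

Market equilibrium (private): 23.5 + 0.5q = 43.3 - 2.4q → q_m = 6.8276.
Social marginal benefit = demand − MEC = 38.0 - 2.5q.
Set SMB = MC: 38.0 - 2.5q = 23.5 + 0.5q → q* = 4.8333.
The welfare-loss triangle has base |q_m − q*| and height MEC(q_m) (the vertical gap between SMB and MC is zero at q* and MEC at q_m).
DWL = ½ × 1.9943 × 5.9828 = 5.9657.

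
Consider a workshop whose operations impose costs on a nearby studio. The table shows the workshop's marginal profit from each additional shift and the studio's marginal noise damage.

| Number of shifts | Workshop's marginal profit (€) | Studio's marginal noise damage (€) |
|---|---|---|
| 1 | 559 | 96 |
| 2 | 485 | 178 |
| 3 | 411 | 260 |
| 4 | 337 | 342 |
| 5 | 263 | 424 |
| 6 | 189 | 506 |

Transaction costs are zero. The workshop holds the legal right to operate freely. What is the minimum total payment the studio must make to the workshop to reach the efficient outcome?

€789

Left alone the workshop would choose level 6 (marginal profit stays positive).
Efficient level: k* = 3 (marginal profit ≥ marginal noise damage through 3).
The studio must at least cover the workshop's forgone profit from cutting 6→3: 337 + 263 + 189 = 789.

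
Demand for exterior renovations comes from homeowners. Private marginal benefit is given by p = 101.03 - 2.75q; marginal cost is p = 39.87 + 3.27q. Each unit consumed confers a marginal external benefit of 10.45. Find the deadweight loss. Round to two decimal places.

DWL = 9.07

Market equilibrium (private): 39.87 + 3.27q = 101.03 - 2.75q → q_m = 10.1595.
Social marginal benefit = demand + MEB = 111.48 - 2.75q.
Set SMB = MC: 111.48 - 2.75q = 39.87 + 3.27q → q* = 11.8953.
The loss is the area between SMB and MC from q* to q_m; with linear curves that's a triangle of height MEB(q_m).
DWL = ½ × 1.7358 × 10.4500 = 9.0696.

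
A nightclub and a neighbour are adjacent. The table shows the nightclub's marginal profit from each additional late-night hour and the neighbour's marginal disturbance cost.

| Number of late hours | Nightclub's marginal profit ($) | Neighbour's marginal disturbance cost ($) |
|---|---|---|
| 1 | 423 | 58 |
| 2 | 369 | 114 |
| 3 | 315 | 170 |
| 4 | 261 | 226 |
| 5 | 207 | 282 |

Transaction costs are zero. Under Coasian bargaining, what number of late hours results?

4

Bargaining reaches the level where marginal profit last exceeds marginal disturbance cost.
That holds through level 4 (261 ≥ 226) but not at 5 (207 < 282).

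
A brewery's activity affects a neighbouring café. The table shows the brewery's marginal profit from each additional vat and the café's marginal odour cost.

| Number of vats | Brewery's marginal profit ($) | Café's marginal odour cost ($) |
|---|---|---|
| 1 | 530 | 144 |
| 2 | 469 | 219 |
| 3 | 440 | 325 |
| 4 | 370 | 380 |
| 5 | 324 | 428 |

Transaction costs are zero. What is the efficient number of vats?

Bargaining reaches the level where marginal profit last exceeds marginal odour cost.
That holds through level 3 (440 ≥ 325) but not at 4 (370 < 380).

3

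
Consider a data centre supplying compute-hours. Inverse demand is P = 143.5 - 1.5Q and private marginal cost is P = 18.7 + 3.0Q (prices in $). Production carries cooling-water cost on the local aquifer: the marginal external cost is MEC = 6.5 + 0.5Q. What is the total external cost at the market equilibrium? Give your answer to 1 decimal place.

Market equilibrium (private): 18.7 + 3.0Q = 143.5 - 1.5Q → Q_m = 27.7333.
Total external cost = ∫₀^{Q_m} (6.5 + 0.5Q) dQ = 6.5×27.7333 + ½×0.5×27.7333² = 372.5504.

$372.6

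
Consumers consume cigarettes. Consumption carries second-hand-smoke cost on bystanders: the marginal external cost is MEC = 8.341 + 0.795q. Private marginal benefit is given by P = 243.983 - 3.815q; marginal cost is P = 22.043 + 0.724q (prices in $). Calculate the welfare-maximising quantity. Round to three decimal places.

q* = 40.045

Social marginal benefit = demand − MEC = 235.642 - 4.610q.
Set SMB = MC: 235.642 - 4.610q = 22.043 + 0.724q → q* = 40.0448.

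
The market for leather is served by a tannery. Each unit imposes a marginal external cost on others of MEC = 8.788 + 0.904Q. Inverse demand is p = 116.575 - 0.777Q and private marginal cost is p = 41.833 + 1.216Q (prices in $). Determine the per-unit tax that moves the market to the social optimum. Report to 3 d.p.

Social marginal cost = private MC + MEC = 50.621 + 2.120Q.
Set SMC = demand: 50.621 + 2.120Q = 116.575 - 0.777Q → Q* = 22.7663.
The Pigouvian tax equals MEC at Q*: 8.788 + 0.904×22.7663 = 29.3687.

tax = $29.369 per unit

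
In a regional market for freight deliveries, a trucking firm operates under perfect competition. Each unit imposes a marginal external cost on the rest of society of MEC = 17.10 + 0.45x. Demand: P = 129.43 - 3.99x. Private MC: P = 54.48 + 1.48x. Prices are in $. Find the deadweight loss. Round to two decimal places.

DWL = $45.72

Market equilibrium (private): 54.48 + 1.48x = 129.43 - 3.99x → x_m = 13.7020.
Social marginal cost = private MC + MEC = 71.58 + 1.93x.
Set SMC = demand: 71.58 + 1.93x = 129.43 - 3.99x → x* = 9.7720.
Height of the DWL triangle at x_m is SMC(x_m) − demand(x_m) = MEC(x_m) = 23.2659.
DWL = ½ × 3.9300 × 23.2659 = 45.7175.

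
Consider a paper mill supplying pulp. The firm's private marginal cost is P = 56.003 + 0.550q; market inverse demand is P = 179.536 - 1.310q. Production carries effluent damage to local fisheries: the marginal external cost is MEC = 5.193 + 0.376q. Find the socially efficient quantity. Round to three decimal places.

q* = 52.925

Social marginal cost = private MC + MEC = 61.196 + 0.926q.
Set SMC = demand: 61.196 + 0.926q = 179.536 - 1.310q → q* = 52.9249.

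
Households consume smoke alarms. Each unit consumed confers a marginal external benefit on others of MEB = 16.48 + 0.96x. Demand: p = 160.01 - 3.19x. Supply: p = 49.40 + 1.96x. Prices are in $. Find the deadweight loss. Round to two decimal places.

Market equilibrium (private): 49.40 + 1.96x = 160.01 - 3.19x → x_m = 21.4777.
Social marginal benefit = demand + MEB = 176.49 - 2.23x.
Set SMB = MC: 176.49 - 2.23x = 49.40 + 1.96x → x* = 30.3317.
The loss is the area between SMB and MC from x* to x_m; with linear curves that's a triangle of height MEB(x_m).
DWL = ½ × 8.8540 × 37.0986 = 164.2355.

DWL = $164.24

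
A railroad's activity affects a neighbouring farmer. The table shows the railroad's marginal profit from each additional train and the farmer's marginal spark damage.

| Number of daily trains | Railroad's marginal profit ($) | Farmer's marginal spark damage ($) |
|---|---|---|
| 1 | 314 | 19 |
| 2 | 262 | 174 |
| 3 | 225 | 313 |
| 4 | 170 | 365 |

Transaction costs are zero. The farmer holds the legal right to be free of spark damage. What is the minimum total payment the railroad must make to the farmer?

$193

Efficient level: marginal profit ≥ marginal spark damage through level 2, so k* = 2.
With the farmer holding the right, the railroad must at least compensate total damage at k*: 19 + 174 = 193.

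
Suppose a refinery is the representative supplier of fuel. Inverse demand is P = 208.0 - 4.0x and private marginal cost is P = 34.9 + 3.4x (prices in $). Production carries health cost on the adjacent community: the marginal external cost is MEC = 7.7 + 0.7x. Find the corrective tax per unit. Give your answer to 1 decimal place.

Social marginal cost = private MC + MEC = 42.6 + 4.1x.
Set SMC = demand: 42.6 + 4.1x = 208.0 - 4.0x → x* = 20.4198.
The Pigouvian tax equals MEC at x*: 7.7 + 0.7×20.4198 = 21.9939.

tax = $22.0 per unit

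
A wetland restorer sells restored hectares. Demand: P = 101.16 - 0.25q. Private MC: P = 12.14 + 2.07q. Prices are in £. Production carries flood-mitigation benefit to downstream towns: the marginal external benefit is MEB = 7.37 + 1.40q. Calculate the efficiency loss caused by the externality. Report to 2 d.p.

DWL = £2028.19

Market equilibrium (private): 12.14 + 2.07q = 101.16 - 0.25q → q_m = 38.3707.
Social marginal cost = private MC − MEB = 4.77 + 0.67q.
Set SMC = demand: 4.77 + 0.67q = 101.16 - 0.25q → q* = 104.7717.
The welfare-loss triangle has base |q_m − q*| and height MEB(q_m) (the vertical gap between SMC and demand is zero at q* and MEB at q_m).
DWL = ½ × 66.4010 × 61.0890 = 2028.1853.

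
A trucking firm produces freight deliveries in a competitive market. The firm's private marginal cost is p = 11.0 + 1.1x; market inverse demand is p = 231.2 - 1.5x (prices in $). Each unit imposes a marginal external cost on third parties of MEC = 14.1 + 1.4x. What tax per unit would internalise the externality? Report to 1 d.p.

Social marginal cost = private MC + MEC = 25.1 + 2.5x.
Set SMC = demand: 25.1 + 2.5x = 231.2 - 1.5x → x* = 51.5250.
The Pigouvian tax equals MEC at x*: 14.1 + 1.4×51.5250 = 86.2350.

tax = $86.2 per unit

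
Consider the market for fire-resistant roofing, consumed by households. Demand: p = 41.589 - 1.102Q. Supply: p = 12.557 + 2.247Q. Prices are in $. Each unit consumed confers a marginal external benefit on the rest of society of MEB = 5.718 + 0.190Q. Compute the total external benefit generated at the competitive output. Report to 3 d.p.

Market equilibrium (private): 12.557 + 2.247Q = 41.589 - 1.102Q → Q_m = 8.6689.
Total external benefit = ∫₀^{Q_m} (5.718 + 0.190Q) dQ = 5.718×8.6689 + ½×0.190×8.6689² = 56.7080.

$56.708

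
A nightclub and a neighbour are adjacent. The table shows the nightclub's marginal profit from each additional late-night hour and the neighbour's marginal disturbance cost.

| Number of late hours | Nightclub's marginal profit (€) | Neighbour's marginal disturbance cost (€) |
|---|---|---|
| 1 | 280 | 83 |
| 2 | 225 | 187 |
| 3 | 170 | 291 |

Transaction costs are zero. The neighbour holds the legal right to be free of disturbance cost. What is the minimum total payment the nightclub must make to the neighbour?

Efficient level: marginal profit ≥ marginal disturbance cost through level 2, so k* = 2.
With the neighbour holding the right, the nightclub must at least compensate total damage at k*: 83 + 187 = 270.

€270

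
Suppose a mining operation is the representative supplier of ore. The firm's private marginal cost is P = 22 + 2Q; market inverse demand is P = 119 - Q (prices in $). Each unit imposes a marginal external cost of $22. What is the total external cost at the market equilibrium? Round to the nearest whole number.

$711

Market equilibrium (private): 22 + 2Q = 119 - Q → Q_m = 32.3333.
Total external cost = MEC × Q_m = 22 × 32.3333 = 711.3326.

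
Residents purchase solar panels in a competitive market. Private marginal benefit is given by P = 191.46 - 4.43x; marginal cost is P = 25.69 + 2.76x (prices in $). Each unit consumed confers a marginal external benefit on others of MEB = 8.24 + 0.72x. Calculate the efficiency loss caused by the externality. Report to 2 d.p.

Market equilibrium (private): 25.69 + 2.76x = 191.46 - 4.43x → x_m = 23.0556.
Social marginal benefit = demand + MEB = 199.70 - 3.71x.
Set SMB = MC: 199.70 - 3.71x = 25.69 + 2.76x → x* = 26.8949.
Between x* and x_m the wedge SMB − MC runs linearly from 0 to MEB(x_m), so the loss is a triangle.
DWL = ½ × 3.8393 × 24.8401 = 47.6843.

DWL = $47.68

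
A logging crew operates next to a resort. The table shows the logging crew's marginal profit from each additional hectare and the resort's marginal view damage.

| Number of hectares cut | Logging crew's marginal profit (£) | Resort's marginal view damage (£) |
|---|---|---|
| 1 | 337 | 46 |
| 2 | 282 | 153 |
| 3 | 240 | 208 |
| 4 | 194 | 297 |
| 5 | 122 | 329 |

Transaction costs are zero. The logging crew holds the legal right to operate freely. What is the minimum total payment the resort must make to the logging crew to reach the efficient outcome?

Left alone the logging crew would choose level 5 (marginal profit stays positive).
Efficient level: k* = 3 (marginal profit ≥ marginal view damage through 3).
The resort must at least cover the logging crew's forgone profit from cutting 5→3: 194 + 122 = 316.

£316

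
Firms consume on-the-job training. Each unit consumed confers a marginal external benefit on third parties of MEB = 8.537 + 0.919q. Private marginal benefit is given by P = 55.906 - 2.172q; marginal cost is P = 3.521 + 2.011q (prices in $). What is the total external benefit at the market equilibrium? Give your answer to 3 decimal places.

Market equilibrium (private): 3.521 + 2.011q = 55.906 - 2.172q → q_m = 12.5233.
Total external benefit = ∫₀^{q_m} (8.537 + 0.919q) dq = 8.537×12.5233 + ½×0.919×12.5233² = 178.9762.

$178.976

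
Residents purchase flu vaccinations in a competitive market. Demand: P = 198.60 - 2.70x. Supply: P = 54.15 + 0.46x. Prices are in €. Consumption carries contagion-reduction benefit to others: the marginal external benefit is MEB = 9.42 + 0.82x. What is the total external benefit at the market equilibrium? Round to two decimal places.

Market equilibrium (private): 54.15 + 0.46x = 198.60 - 2.70x → x_m = 45.7120.
Total external benefit = ∫₀^{x_m} (9.42 + 0.82x) dx = 9.42×45.7120 + ½×0.82×45.7120² = 1287.3377.

€1287.34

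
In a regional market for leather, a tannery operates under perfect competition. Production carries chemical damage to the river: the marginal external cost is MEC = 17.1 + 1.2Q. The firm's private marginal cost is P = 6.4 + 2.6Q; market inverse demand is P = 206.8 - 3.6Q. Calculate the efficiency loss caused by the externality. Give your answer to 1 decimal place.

DWL = 211.0

Market equilibrium (private): 6.4 + 2.6Q = 206.8 - 3.6Q → Q_m = 32.3226.
Social marginal cost = private MC + MEC = 23.5 + 3.8Q.
Set SMC = demand: 23.5 + 3.8Q = 206.8 - 3.6Q → Q* = 24.7703.
Height of the DWL triangle at Q_m is SMC(Q_m) − demand(Q_m) = MEC(Q_m) = 55.8871.
DWL = ½ × 7.5523 × 55.8871 = 211.0381.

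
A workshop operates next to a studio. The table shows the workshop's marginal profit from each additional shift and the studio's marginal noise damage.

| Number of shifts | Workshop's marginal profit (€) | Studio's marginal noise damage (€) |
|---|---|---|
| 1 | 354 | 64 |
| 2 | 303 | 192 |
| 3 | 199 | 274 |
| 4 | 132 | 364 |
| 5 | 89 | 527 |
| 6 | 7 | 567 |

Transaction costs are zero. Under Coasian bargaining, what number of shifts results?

Bargaining reaches the level where marginal profit last exceeds marginal noise damage.
That holds through level 2 (303 ≥ 192) but not at 3 (199 < 274).

2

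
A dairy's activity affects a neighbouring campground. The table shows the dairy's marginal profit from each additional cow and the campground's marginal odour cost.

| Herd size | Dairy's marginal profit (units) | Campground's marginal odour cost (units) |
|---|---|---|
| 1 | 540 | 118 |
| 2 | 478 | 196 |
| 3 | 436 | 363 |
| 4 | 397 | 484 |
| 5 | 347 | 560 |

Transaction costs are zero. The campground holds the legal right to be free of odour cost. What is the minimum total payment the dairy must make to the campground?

Efficient level: marginal profit ≥ marginal odour cost through level 3, so k* = 3.
With the campground holding the right, the dairy must at least compensate total damage at k*: 118 + 196 + 363 = 677.

677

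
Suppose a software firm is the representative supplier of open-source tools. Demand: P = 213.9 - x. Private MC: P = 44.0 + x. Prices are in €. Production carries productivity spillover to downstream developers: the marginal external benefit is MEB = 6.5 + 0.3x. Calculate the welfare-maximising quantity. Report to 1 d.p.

Social marginal cost = private MC − MEB = 37.5 + 0.7x.
Set SMC = demand: 37.5 + 0.7x = 213.9 - x → x* = 103.7647.

x* = 103.8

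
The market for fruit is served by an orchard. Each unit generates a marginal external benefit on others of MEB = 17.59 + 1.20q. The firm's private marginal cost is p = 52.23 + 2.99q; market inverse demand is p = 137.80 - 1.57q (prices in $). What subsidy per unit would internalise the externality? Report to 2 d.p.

subsidy = $54.43 per unit

Social marginal cost = private MC − MEB = 34.64 + 1.79q.
Set SMC = demand: 34.64 + 1.79q = 137.80 - 1.57q → q* = 30.7024.
The Pigouvian subsidy equals MEB at q*: 17.59 + 1.20×30.7024 = 54.4329.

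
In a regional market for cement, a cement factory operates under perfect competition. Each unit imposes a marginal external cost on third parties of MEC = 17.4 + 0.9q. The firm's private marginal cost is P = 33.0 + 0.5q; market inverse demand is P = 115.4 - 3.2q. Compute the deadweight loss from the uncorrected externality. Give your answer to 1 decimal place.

DWL = 152.4

Market equilibrium (private): 33.0 + 0.5q = 115.4 - 3.2q → q_m = 22.2703.
Social marginal cost = private MC + MEC = 50.4 + 1.4q.
Set SMC = demand: 50.4 + 1.4q = 115.4 - 3.2q → q* = 14.1304.
The loss is the area between SMC and demand from q* to q_m; with linear curves that's a triangle of height MEC(q_m).
DWL = ½ × 8.1399 × 37.4432 = 152.3920.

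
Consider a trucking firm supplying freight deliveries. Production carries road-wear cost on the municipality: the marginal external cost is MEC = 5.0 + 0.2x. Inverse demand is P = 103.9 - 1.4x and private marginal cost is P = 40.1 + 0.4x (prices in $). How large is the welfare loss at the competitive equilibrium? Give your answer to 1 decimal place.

DWL = $36.5

Market equilibrium (private): 40.1 + 0.4x = 103.9 - 1.4x → x_m = 35.4444.
Social marginal cost = private MC + MEC = 45.1 + 0.6x.
Set SMC = demand: 45.1 + 0.6x = 103.9 - 1.4x → x* = 29.4000.
The welfare-loss triangle has base |x_m − x*| and height MEC(x_m) (the vertical gap between SMC and demand is zero at x* and MEC at x_m).
DWL = ½ × 6.0444 × 12.0889 = 36.5351.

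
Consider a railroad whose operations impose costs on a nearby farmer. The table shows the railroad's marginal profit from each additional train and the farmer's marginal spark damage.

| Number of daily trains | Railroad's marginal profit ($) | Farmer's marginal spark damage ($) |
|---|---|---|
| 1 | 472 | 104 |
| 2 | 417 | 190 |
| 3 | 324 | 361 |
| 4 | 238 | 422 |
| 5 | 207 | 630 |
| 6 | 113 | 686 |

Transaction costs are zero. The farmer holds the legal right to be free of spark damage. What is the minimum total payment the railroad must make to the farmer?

$294

Efficient level: marginal profit ≥ marginal spark damage through level 2, so k* = 2.
With the farmer holding the right, the railroad must at least compensate total damage at k*: 104 + 190 = 294.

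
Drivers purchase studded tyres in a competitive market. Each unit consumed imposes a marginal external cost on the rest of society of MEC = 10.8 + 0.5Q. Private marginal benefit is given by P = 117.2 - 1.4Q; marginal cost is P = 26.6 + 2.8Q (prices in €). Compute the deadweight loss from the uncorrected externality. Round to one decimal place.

Market equilibrium (private): 26.6 + 2.8Q = 117.2 - 1.4Q → Q_m = 21.5714.
Social marginal benefit = demand − MEC = 106.4 - 1.9Q.
Set SMB = MC: 106.4 - 1.9Q = 26.6 + 2.8Q → Q* = 16.9787.
The welfare-loss triangle has base |Q_m − Q*| and height MEC(Q_m) (the vertical gap between SMB and MC is zero at Q* and MEC at Q_m).
DWL = ½ × 4.5927 × 21.5857 = 49.5683.

DWL = €49.6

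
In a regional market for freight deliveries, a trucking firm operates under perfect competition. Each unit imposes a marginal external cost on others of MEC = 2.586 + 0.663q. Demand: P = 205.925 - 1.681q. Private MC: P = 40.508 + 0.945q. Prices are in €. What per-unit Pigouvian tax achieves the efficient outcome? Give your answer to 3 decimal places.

Social marginal cost = private MC + MEC = 43.094 + 1.608q.
Set SMC = demand: 43.094 + 1.608q = 205.925 - 1.681q → q* = 49.5078.
The Pigouvian tax equals MEC at q*: 2.586 + 0.663×49.5078 = 35.4097.

tax = €35.410 per unit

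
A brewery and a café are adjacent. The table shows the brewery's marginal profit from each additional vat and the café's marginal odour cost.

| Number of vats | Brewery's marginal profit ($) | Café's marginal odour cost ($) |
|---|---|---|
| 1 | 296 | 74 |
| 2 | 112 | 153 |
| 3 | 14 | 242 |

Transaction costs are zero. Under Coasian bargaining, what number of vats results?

Bargaining reaches the level where marginal profit last exceeds marginal odour cost.
That holds through level 1 (296 ≥ 74) but not at 2 (112 < 153).

1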